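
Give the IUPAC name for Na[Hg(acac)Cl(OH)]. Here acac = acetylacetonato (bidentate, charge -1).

The 1 sodium counter-ion carries a total charge of +1, so each complex ion is 1−.
Ligand charges: 1×acetylacetonato (-1 each), 1×chloro (-1 each), 1×hydroxo (-1 each); total -3. So Hg + (-3) = 1−, giving Hg = +2.
Ligands are named alphabetically: acetylacetonato before chloro before hydroxo.
The complex ion is anionic, so mercury takes the -ate form mercurate(II).

sodium (acetylacetonato)chlorohydroxomercurate(II)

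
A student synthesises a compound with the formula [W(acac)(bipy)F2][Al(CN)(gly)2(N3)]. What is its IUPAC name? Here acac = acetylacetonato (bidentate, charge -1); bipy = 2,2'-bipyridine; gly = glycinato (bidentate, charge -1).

(acetylacetonato)(2,2'-bipyridine)difluorotungsten(IV) azidocyanobis(glycinato)aluminate(III)

Aluminium is always +3 in its complexes; the anion's ligand charges sum to -4, so the complex anion is 1−.
A 1:1 salt means the cation carries the equal and opposite charge, 1+.
Cation: ligand charges sum to -3; for the ion to be 1+, W = +4.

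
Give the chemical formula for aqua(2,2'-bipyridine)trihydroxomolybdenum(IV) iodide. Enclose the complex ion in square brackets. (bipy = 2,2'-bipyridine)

[Mo(bipy)(H2O)(OH)3]I

Ligands: 1 2,2'-bipyridine (bipy, neutral), 1 aqua (H2O, neutral), 3 hydroxo (OH, -1). Ligand charge sum = -3.
With Mo in oxidation state +4, the complex ion is [Mo...]^1+.
Charge balance with iodide (-1) requires 1 complex ion per 1 iodide.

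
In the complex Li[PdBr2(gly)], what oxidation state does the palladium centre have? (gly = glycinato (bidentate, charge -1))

+2

1 lithium outside the brackets (+1 each) → the complex ion is 1−.
Ligand charges: 2×Br = -2; 1×gly = -1; sum -3.
Pd + (-3) = 1− ⇒ Pd is +2.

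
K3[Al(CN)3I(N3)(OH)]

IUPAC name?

potassium azidotricyanohydroxoiodoaluminate(III)

The 3 potassium counter-ions carry a total charge of +3, so each complex ion is 3−.
Ligand charges: 1×hydroxo (-1 each), 1×azido (-1 each), 1×iodo (-1 each), 3×cyano (-1 each); total -6. So Al + (-6) = 3−, giving Al = +3.
The complex ion is anionic, so aluminium takes the -ate form aluminate(III).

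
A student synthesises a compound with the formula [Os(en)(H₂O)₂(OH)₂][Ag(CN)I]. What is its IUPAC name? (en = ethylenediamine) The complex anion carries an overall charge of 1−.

diaqua(ethylenediamine)dihydroxoosmium(III) cyanoiodoargentate(I)

The complex anion is given as 1−; its ligand charges sum to -2, so Ag = +1.
A 1:1 salt means the cation carries the equal and opposite charge, 1+.
Cation: ligand charges sum to -2; for the ion to be 1+, Os = +3.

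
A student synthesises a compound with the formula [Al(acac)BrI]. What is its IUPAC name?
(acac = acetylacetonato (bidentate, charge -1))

There is no counter-ion, so the complex is neutral overall.
Ligand charges: 1×bromo (-1 each), 1×iodo (-1 each), 1×acetylacetonato (-1 each); total -3. So Al + (-3) = 0, giving Al = +3.
Ligands are named alphabetically: acetylacetonato before bromo before iodo.

(acetylacetonato)bromoiodoaluminium(III)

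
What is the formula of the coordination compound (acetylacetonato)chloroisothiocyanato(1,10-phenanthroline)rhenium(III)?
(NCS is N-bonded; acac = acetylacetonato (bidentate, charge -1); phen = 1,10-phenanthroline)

[Re(acac)Cl(NCS)(phen)]

Ligands: 1 chloro (Cl, -1), 1 isothiocyanato (NCS, -1), 1 acetylacetonato (acac, -1), 1 1,10-phenanthroline (phen, neutral). Ligand charge sum = -3.
With Re in oxidation state +3, the complex ion is [Re...].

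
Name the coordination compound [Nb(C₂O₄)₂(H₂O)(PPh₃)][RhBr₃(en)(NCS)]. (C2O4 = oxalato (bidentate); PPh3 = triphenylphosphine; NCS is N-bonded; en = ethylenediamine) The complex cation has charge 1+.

aquadioxalato(triphenylphosphine)niobium(V) tribromo(ethylenediamine)isothiocyanatorhodate(III)

The complex cation is given as 1+; its ligand charges sum to -4, so Nb = +5.
A 1:1 salt means the anion carries the equal and opposite charge, 1−.
Anion: ligand charges sum to -4; for the ion to be 1−, Rh = +3.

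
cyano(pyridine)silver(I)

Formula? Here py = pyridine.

[Ag(CN)(py)]

Ligands: 1 pyridine (py, neutral), 1 cyano (CN, -1). Ligand charge sum = -1.
With Ag in oxidation state +1, the complex ion is [Ag...].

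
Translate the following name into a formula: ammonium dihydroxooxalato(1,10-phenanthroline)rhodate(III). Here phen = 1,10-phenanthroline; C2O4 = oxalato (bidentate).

NH4[Rh(C2O4)(OH)2(phen)]

Ligands: 1 1,10-phenanthroline (phen, neutral), 1 oxalato (C2O4, -2), 2 hydroxo (OH, -1). Ligand charge sum = -4.
Charge balance with ammonium (+1) requires 1 complex ion per 1 ammonium.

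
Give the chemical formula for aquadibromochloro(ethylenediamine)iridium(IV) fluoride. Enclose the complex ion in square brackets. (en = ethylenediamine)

[IrBr2Cl(en)(H2O)]F

Ligands: 1 aqua (H2O, neutral), 1 chloro (Cl, -1), 1 ethylenediamine (en, neutral), 2 bromo (Br, -1). Ligand charge sum = -3.
Charge balance with fluoride (-1) requires 1 complex ion per 1 fluoride.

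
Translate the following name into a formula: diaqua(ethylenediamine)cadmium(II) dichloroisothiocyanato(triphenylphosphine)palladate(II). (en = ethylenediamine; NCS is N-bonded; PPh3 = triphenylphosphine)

Cation [Cd…]: ligand charges 0, Cd(II) ⇒ ion charge 2+.
Anion [Pd…]: ligand charges -3, Pd(II) ⇒ ion charge 1−.

[Cd(en)(H2O)2][PdCl2(NCS)(PPh3)]2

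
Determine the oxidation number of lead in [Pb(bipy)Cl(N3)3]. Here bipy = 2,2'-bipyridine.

+4

No counter-ion: the bracketed complex is neutral.
Ligand charges: 1×bipy neutral; 1×Cl = -1; 3×N3 = -3; sum -4.
Pb + (-4) = 0 ⇒ Pb is +4.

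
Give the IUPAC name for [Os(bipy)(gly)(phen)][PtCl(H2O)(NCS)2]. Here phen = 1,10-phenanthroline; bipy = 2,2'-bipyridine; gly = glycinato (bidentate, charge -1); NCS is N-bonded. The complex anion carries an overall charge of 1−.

Both ions are complex: the cation is named first with the plain metal name, the anion second with the -ate form; each ion's ligands are alphabetised independently.
The complex anion is given as 1−; its ligand charges sum to -3, so Pt = +2.
A 1:1 salt means the cation carries the equal and opposite charge, 1+.
Cation: ligand charges sum to -1; for the ion to be 1+, Os = +2.

(2,2'-bipyridine)(glycinato)(1,10-phenanthroline)osmium(II) aquachlorodiisothiocyanatoplatinate(II)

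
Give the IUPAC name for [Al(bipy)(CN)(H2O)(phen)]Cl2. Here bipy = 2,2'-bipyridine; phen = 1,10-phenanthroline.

aqua(2,2'-bipyridine)cyano(1,10-phenanthroline)aluminium(III) chloride

The 2 chloride counter-ions carry a total charge of -2, so each complex ion is 2+.
Ligand charges: 1×cyano (-1 each), 1×2,2'-bipyridine (neutral), 1×aqua (neutral), 1×1,10-phenanthroline (neutral); total -1. So Al + (-1) = 2+, giving Al = +3.
Ligands are named alphabetically: aqua before bipyridine before cyano before phenanthroline.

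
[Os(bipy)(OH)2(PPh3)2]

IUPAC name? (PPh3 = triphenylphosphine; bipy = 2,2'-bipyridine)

(2,2'-bipyridine)dihydroxobis(triphenylphosphine)osmium(II)

There is no counter-ion, so the complex is neutral overall.
Ligand charges: 2×hydroxo (-1 each), 2×triphenylphosphine (neutral), 1×2,2'-bipyridine (neutral); total -2. So Os + (-2) = 0, giving Os = +2.
Ligands are named alphabetically: bipyridine before hydroxo before triphenylphosphine.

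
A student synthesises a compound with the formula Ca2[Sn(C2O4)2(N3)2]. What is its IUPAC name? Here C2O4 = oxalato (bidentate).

calcium diazidodioxalatostannate(II)

The 2 calcium counter-ions carry a total charge of +4, so each complex ion is 4−.
Ligand charges: 2×azido (-1 each), 2×oxalato (-2 each); total -6. So Sn + (-6) = 4−, giving Sn = +2.
Ligands are named alphabetically: azido before oxalato.
The complex ion is anionic, so tin takes the -ate form stannate(II).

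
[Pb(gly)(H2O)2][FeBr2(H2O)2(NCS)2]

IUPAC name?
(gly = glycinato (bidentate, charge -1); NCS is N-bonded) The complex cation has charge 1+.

Both ions are complex: the cation is named first with the plain metal name, the anion second with the -ate form; each ion's ligands are alphabetised independently.
The complex cation is given as 1+; its ligand charges sum to -1, so Pb = +2.
A 1:1 salt means the anion carries the equal and opposite charge, 1−.
Anion: ligand charges sum to -4; for the ion to be 1−, Fe = +3.

diaqua(glycinato)lead(II) diaquadibromodiisothiocyanatoferrate(III)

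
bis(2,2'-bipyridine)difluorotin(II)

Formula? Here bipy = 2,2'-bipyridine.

Ligands: 2 2,2'-bipyridine (bipy, neutral), 2 fluoro (F, -1). Ligand charge sum = -2.
With Sn in oxidation state +2, the complex ion is [Sn...].

[Sn(bipy)2F2]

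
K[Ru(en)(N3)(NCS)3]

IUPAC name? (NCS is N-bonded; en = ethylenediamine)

potassium azido(ethylenediamine)triisothiocyanatoruthenate(III)

The 1 potassium counter-ion carries a total charge of +1, so each complex ion is 1−.
Ligand charges: 3×isothiocyanato (-1 each), 1×azido (-1 each), 1×ethylenediamine (neutral); total -4. So Ru + (-4) = 1−, giving Ru = +3.
The complex ion is anionic, so ruthenium takes the -ate form ruthenate(III).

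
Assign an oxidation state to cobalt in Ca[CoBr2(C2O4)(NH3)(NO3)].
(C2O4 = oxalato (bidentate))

+3

1 calcium outside the brackets (+2 each) → the complex ion is 2−.
Ligand charges: 1×NH3 neutral; 1×NO3 = -1; 1×C2O4 = -2; 2×Br = -2; sum -5.
Co + (-5) = 2− ⇒ Co is +3.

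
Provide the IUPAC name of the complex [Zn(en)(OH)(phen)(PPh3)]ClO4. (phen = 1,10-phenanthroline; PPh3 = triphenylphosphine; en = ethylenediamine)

(ethylenediamine)hydroxo(1,10-phenanthroline)(triphenylphosphine)zinc(II) perchlorate

The 1 perchlorate counter-ion carries a total charge of -1, so each complex ion is 1+.
Ligand charges: 1×1,10-phenanthroline (neutral), 1×hydroxo (-1 each), 1×triphenylphosphine (neutral), 1×ethylenediamine (neutral); total -1. So Zn + (-1) = 1+, giving Zn = +2.
Ligands are named alphabetically: ethylenediamine before hydroxo before phenanthroline before triphenylphosphine.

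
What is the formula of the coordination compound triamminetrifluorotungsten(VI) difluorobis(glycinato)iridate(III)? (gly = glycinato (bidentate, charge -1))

Cation [W…]: ligand charges -3, W(VI) ⇒ ion charge 3+.
Anion [Ir…]: ligand charges -4, Ir(III) ⇒ ion charge 1−.
One 3+ cation requires 3 of the 1− anion.

[WF3(NH3)3][IrF2(gly)2]3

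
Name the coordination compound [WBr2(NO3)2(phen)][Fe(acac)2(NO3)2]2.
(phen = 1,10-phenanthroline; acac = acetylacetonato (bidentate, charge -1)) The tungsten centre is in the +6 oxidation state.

Both ions are complex: the cation is named first with the plain metal name, the anion second with the -ate form; each ion's ligands are alphabetised independently.
W is given as +6; the cation's ligand charges sum to -4, so the complex cation is 2+.
With 2 anions per cation, each anion must be 2/2 = 1−.
Anion: ligand charges sum to -4; for the ion to be 1−, Fe = +3.

dibromodinitrato(1,10-phenanthroline)tungsten(VI) bis(acetylacetonato)dinitratoferrate(III)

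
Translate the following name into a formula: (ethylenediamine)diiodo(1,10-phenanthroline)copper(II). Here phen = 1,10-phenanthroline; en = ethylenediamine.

[Cu(en)I2(phen)]

Ligands: 1 1,10-phenanthroline (phen, neutral), 2 iodo (I, -1), 1 ethylenediamine (en, neutral). Ligand charge sum = -2.
With Cu in oxidation state +2, the complex ion is [Cu...].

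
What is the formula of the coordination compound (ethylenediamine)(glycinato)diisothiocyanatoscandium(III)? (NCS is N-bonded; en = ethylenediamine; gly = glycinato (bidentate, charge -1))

[Sc(en)(gly)(NCS)2]

Ligands: 2 isothiocyanato (NCS, -1), 1 ethylenediamine (en, neutral), 1 glycinato (gly, -1). Ligand charge sum = -3.
With Sc in oxidation state +3, the complex ion is [Sc...].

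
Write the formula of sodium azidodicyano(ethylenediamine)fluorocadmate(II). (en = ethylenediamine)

Ligands: 1 fluoro (F, -1), 1 ethylenediamine (en, neutral), 1 azido (N3, -1), 2 cyano (CN, -1). Ligand charge sum = -4.
With Cd in oxidation state +2, the complex ion is [Cd...]^2−.
Charge balance with sodium (+1) requires 1 complex ion per 2 sodium.

Na2[Cd(CN)2(en)F(N3)]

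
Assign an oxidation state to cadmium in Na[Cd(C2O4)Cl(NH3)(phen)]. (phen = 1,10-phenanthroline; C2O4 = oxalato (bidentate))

+2

1 sodium outside the brackets (+1 each) → the complex ion is 1−.
Ligand charges: 1×phen neutral; 1×NH3 neutral; 1×C2O4 = -2; 1×Cl = -1; sum -3.
Cd + (-3) = 1− ⇒ Cd is +2.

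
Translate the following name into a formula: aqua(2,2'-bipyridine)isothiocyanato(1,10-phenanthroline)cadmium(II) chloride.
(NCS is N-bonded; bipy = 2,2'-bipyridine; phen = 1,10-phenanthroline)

Ligands: 1 aqua (H2O, neutral), 1 isothiocyanato (NCS, -1), 1 2,2'-bipyridine (bipy, neutral), 1 1,10-phenanthroline (phen, neutral). Ligand charge sum = -1.
Charge balance with chloride (-1) requires 1 complex ion per 1 chloride.

[Cd(bipy)(H2O)(NCS)(phen)]Cl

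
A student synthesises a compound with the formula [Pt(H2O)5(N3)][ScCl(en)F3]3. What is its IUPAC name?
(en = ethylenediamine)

Both ions are complex: the cation is named first with the plain metal name, the anion second with the -ate form; each ion's ligands are alphabetised independently.
Scandium is always +3 in its complexes; the anion's ligand charges sum to -4, so the complex anion is 1−.
With 3 anions per cation, the cation must be 3×1 = 3+.
Cation: ligand charges sum to -1; for the ion to be 3+, Pt = +4.

pentaaquaazidoplatinum(IV) chloro(ethylenediamine)trifluoroscandate(III)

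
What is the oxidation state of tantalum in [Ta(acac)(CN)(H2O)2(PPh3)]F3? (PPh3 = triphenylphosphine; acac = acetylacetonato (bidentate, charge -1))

3 fluoride outside the brackets (-1 each) → the complex ion is 3+.
Ligand charges: 1×PPh3 neutral; 1×CN = -1; 1×acac = -1; 2×H2O neutral; sum -2.
Ta + (-2) = 3+ ⇒ Ta is +5.

+5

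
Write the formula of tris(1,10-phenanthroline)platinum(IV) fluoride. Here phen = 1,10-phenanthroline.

Ligands: 3 1,10-phenanthroline (phen, neutral). Ligand charge sum = 0.
Charge balance with fluoride (-1) requires 1 complex ion per 4 fluoride.

[Pt(phen)3]F4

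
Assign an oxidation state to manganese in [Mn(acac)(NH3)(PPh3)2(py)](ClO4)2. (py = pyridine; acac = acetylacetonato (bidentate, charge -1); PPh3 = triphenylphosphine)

2 perchlorate outside the brackets (-1 each) → the complex ion is 2+.
Ligand charges: 1×NH3 neutral; 1×py neutral; 1×acac = -1; 2×PPh3 neutral; sum -1.
Mn + (-1) = 2+ ⇒ Mn is +3.

+3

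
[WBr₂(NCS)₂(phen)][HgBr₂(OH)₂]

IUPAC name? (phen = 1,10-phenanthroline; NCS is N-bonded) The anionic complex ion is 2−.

Both ions are complex: the cation is named first with the plain metal name, the anion second with the -ate form; each ion's ligands are alphabetised independently.
The complex anion is given as 2−; its ligand charges sum to -4, so Hg = +2.
A 1:1 salt means the cation carries the equal and opposite charge, 2+.
Cation: ligand charges sum to -4; for the ion to be 2+, W = +6.

dibromodiisothiocyanato(1,10-phenanthroline)tungsten(VI) dibromodihydroxomercurate(II)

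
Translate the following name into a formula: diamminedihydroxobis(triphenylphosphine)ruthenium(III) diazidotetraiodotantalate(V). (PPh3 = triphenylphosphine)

[Ru(NH3)2(OH)2(PPh3)2][TaI4(N3)2]

Cation [Ru…]: ligand charges -2, Ru(III) ⇒ ion charge 1+.
Anion [Ta…]: ligand charges -6, Ta(V) ⇒ ion charge 1−.
One 1+ cation balances one 1− anion.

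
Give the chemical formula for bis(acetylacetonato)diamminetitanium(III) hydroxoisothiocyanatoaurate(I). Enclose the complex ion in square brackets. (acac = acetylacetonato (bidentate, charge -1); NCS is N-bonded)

Cation [Ti…]: ligand charges -2, Ti(III) ⇒ ion charge 1+.
Anion [Au…]: ligand charges -2, Au(I) ⇒ ion charge 1−.
One 1+ cation balances one 1− anion.

[Ti(acac)2(NH3)2][Au(NCS)(OH)]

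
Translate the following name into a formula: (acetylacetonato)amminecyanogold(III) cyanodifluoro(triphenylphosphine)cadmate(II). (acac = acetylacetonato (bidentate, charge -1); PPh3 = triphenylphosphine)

Cation [Au…]: ligand charges -2, Au(III) ⇒ ion charge 1+.
Anion [Cd…]: ligand charges -3, Cd(II) ⇒ ion charge 1−.
One 1+ cation balances one 1− anion.

[Au(acac)(CN)(NH3)][Cd(CN)F2(PPh3)]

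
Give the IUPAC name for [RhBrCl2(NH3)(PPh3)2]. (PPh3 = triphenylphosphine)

amminebromodichlorobis(triphenylphosphine)rhodium(III)

There is no counter-ion, so the complex is neutral overall.
Ligand charges: 2×chloro (-1 each), 2×triphenylphosphine (neutral), 1×ammine (neutral), 1×bromo (-1 each); total -3. So Rh + (-3) = 0, giving Rh = +3.
Ligands are named alphabetically: ammine before bromo before chloro before triphenylphosphine.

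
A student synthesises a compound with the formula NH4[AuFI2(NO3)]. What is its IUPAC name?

The 1 ammonium counter-ion carries a total charge of +1, so each complex ion is 1−.
Ligand charges: 1×fluoro (-1 each), 2×iodo (-1 each), 1×nitrato (-1 each); total -4. So Au + (-4) = 1−, giving Au = +3.
The complex ion is anionic, so gold takes the -ate form aurate(III).

ammonium fluorodiiodonitratoaurate(III)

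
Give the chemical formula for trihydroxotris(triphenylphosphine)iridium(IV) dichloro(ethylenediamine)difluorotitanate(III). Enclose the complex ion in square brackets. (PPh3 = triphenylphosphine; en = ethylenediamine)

Cation [Ir…]: ligand charges -3, Ir(IV) ⇒ ion charge 1+.
Anion [Ti…]: ligand charges -4, Ti(III) ⇒ ion charge 1−.

[Ir(OH)3(PPh3)3][TiCl2(en)F2]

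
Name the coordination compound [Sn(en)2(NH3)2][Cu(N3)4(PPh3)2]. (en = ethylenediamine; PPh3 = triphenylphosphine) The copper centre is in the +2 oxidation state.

diamminebis(ethylenediamine)tin(II) tetraazidobis(triphenylphosphine)cuprate(II)

Cu is given as +2; the anion's ligand charges sum to -4, so the complex anion is 2−.
A 1:1 salt means the cation carries the equal and opposite charge, 2+.
Cation: ligand charges sum to 0; for the ion to be 2+, Sn = +2.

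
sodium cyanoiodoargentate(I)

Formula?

Na[Ag(CN)I]

Ligands: 1 cyano (CN, -1), 1 iodo (I, -1). Ligand charge sum = -2.
With Ag in oxidation state +1, the complex ion is [Ag...]^1−.
Charge balance with sodium (+1) requires 1 complex ion per 1 sodium.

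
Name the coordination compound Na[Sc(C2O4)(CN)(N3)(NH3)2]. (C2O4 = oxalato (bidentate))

sodium diammineazidocyanooxalatoscandate(III)

The 1 sodium counter-ion carries a total charge of +1, so each complex ion is 1−.
Ligand charges: 1×cyano (-1 each), 1×azido (-1 each), 2×ammine (neutral), 1×oxalato (-2 each); total -4. So Sc + (-4) = 1−, giving Sc = +3.
Ligands are named alphabetically: ammine before azido before cyano before oxalato.
The complex ion is anionic, so scandium takes the -ate form scandate(III).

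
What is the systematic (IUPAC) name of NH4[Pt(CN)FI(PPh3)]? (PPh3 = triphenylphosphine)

The 1 ammonium counter-ion carries a total charge of +1, so each complex ion is 1−.
Ligand charges: 1×iodo (-1 each), 1×cyano (-1 each), 1×fluoro (-1 each), 1×triphenylphosphine (neutral); total -3. So Pt + (-3) = 1−, giving Pt = +2.
Ligands are named alphabetically: cyano before fluoro before iodo before triphenylphosphine.
The complex ion is anionic, so platinum takes the -ate form platinate(II).

ammonium cyanofluoroiodo(triphenylphosphine)platinate(II)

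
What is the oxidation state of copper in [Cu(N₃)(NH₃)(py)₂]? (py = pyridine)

No counter-ion: the bracketed complex is neutral.
Ligand charges: 2×py neutral; 1×NH3 neutral; 1×N3 = -1; sum -1.
Cu + (-1) = 0 ⇒ Cu is +1.

+1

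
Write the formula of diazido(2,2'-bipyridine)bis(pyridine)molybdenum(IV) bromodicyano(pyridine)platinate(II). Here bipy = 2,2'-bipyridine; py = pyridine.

Cation [Mo…]: ligand charges -2, Mo(IV) ⇒ ion charge 2+.
Anion [Pt…]: ligand charges -3, Pt(II) ⇒ ion charge 1−.
One 2+ cation requires 2 of the 1− anion.

[Mo(bipy)(N3)2(py)2][PtBr(CN)2(py)]2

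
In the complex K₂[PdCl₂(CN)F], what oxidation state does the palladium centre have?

2 potassium outside the brackets (+1 each) → the complex ion is 2−.
Ligand charges: 2×Cl = -2; 1×F = -1; 1×CN = -1; sum -4.
Pd + (-4) = 2− ⇒ Pd is +2.

+2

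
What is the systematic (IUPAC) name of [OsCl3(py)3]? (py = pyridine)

There is no counter-ion, so the complex is neutral overall.
Ligand charges: 3×pyridine (neutral), 3×chloro (-1 each); total -3. So Os + (-3) = 0, giving Os = +3.
Ligands are named alphabetically: chloro before pyridine.

trichlorotris(pyridine)osmium(III)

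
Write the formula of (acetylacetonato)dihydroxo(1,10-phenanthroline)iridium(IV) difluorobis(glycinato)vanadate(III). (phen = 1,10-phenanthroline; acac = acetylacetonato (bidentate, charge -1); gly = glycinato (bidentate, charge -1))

[Ir(acac)(OH)2(phen)][VF2(gly)2]

Cation [Ir…]: ligand charges -3, Ir(IV) ⇒ ion charge 1+.
Anion [V…]: ligand charges -4, V(III) ⇒ ion charge 1−.
One 1+ cation balances one 1− anion.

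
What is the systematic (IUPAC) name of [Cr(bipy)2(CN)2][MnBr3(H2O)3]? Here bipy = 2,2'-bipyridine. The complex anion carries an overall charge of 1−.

The complex anion is given as 1−; its ligand charges sum to -3, so Mn = +2.
A 1:1 salt means the cation carries the equal and opposite charge, 1+.
Cation: ligand charges sum to -2; for the ion to be 1+, Cr = +3.

bis(2,2'-bipyridine)dicyanochromium(III) triaquatribromomanganate(II)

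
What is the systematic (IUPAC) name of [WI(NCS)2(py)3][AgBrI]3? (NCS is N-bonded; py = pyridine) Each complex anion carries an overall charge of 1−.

iododiisothiocyanatotris(pyridine)tungsten(VI) bromoiodoargentate(I)

Both ions are complex: the cation is named first with the plain metal name, the anion second with the -ate form; each ion's ligands are alphabetised independently.
The complex anion is given as 1−; its ligand charges sum to -2, so Ag = +1.
With 3 anions per cation, the cation must be 3×1 = 3+.
Cation: ligand charges sum to -3; for the ion to be 3+, W = +6.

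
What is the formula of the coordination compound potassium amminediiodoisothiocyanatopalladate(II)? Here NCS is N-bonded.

Ligands: 1 isothiocyanato (NCS, -1), 2 iodo (I, -1), 1 ammine (NH3, neutral). Ligand charge sum = -3.
With Pd in oxidation state +2, the complex ion is [Pd...]^1−.
Charge balance with potassium (+1) requires 1 complex ion per 1 potassium.

K[PdI2(NCS)(NH3)]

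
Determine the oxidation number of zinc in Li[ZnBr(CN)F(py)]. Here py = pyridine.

+2

1 lithium outside the brackets (+1 each) → the complex ion is 1−.
Ligand charges: 1×Br = -1; 1×CN = -1; 1×py neutral; 1×F = -1; sum -3.
Zn + (-3) = 1− ⇒ Zn is +2.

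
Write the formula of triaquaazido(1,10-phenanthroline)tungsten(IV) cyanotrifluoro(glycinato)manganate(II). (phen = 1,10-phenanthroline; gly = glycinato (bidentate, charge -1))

Cation [W…]: ligand charges -1, W(IV) ⇒ ion charge 3+.
Anion [Mn…]: ligand charges -5, Mn(II) ⇒ ion charge 3−.
One 3+ cation balances one 3− anion.

[W(H2O)3(N3)(phen)][Mn(CN)F3(gly)]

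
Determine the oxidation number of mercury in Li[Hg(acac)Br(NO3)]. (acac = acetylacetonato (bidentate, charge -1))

+2

1 lithium outside the brackets (+1 each) → the complex ion is 1−.
Ligand charges: 1×NO3 = -1; 1×Br = -1; 1×acac = -1; sum -3.
Hg + (-3) = 1− ⇒ Hg is +2.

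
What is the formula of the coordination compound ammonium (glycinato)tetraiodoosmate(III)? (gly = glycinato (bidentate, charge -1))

Ligands: 4 iodo (I, -1), 1 glycinato (gly, -1). Ligand charge sum = -5.
Charge balance with ammonium (+1) requires 1 complex ion per 2 ammonium.

(NH4)2[Os(gly)I4]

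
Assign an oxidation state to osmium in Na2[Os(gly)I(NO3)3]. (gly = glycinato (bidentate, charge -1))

2 sodium outside the brackets (+1 each) → the complex ion is 2−.
Ligand charges: 3×NO3 = -3; 1×gly = -1; 1×I = -1; sum -5.
Os + (-5) = 2− ⇒ Os is +3.

+3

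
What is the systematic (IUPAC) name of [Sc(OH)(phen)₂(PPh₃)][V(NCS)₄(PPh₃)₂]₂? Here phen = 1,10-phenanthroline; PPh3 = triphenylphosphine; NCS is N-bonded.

Both ions are complex: the cation is named first with the plain metal name, the anion second with the -ate form; each ion's ligands are alphabetised independently.
Scandium is always +3 in its complexes; the cation's ligand charges sum to -1, so the complex cation is 2+.
With 2 anions per cation, each anion must be 2/2 = 1−.
Anion: ligand charges sum to -4; for the ion to be 1−, V = +3.

hydroxobis(1,10-phenanthroline)(triphenylphosphine)scandium(III) tetraisothiocyanatobis(triphenylphosphine)vanadate(III)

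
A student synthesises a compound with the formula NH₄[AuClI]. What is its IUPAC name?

The 1 ammonium counter-ion carries a total charge of +1, so each complex ion is 1−.
Ligand charges: 1×iodo (-1 each), 1×chloro (-1 each); total -2. So Au + (-2) = 1−, giving Au = +1.
Ligands are named alphabetically: chloro before iodo.
The complex ion is anionic, so gold takes the -ate form aurate(I).

ammonium chloroiodoaurate(I)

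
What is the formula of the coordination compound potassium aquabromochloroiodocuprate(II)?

K[CuBrCl(H2O)I]

Ligands: 1 aqua (H2O, neutral), 1 chloro (Cl, -1), 1 bromo (Br, -1), 1 iodo (I, -1). Ligand charge sum = -3.
With Cu in oxidation state +2, the complex ion is [Cu...]^1−.
Charge balance with potassium (+1) requires 1 complex ion per 1 potassium.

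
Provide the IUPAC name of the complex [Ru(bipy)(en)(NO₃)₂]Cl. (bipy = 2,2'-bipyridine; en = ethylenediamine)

The 1 chloride counter-ion carries a total charge of -1, so each complex ion is 1+.
Ligand charges: 1×2,2'-bipyridine (neutral), 2×nitrato (-1 each), 1×ethylenediamine (neutral); total -2. So Ru + (-2) = 1+, giving Ru = +3.
Ligands are named alphabetically: bipyridine before ethylenediamine before nitrato.

(2,2'-bipyridine)(ethylenediamine)dinitratoruthenium(III) chloride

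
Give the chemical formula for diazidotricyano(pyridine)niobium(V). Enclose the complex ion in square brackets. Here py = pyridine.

[Nb(CN)3(N3)2(py)]

Ligands: 2 azido (N3, -1), 3 cyano (CN, -1), 1 pyridine (py, neutral). Ligand charge sum = -5.
With Nb in oxidation state +5, the complex ion is [Nb...].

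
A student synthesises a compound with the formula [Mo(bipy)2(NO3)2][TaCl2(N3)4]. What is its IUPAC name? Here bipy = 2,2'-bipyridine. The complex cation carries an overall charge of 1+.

bis(2,2'-bipyridine)dinitratomolybdenum(III) tetraazidodichlorotantalate(V)

The complex cation is given as 1+; its ligand charges sum to -2, so Mo = +3.
A 1:1 salt means the anion carries the equal and opposite charge, 1−.
Anion: ligand charges sum to -6; for the ion to be 1−, Ta = +5.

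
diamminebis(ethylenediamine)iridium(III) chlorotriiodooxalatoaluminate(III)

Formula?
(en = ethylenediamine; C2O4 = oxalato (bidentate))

[Ir(en)2(NH3)2][Al(C2O4)ClI3]

Cation [Ir…]: ligand charges 0, Ir(III) ⇒ ion charge 3+.
Anion [Al…]: ligand charges -6, Al(III) ⇒ ion charge 3−.
One 3+ cation balances one 3− anion.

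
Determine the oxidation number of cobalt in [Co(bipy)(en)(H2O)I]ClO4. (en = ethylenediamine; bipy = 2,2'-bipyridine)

1 perchlorate outside the brackets (-1 each) → the complex ion is 1+.
Ligand charges: 1×I = -1; 1×H2O neutral; 1×en neutral; 1×bipy neutral; sum -1.
Co + (-1) = 1+ ⇒ Co is +2.

+2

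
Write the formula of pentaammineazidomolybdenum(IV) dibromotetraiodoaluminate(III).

[Mo(N3)(NH3)5][AlBr2I4]

Cation [Mo…]: ligand charges -1, Mo(IV) ⇒ ion charge 3+.
Anion [Al…]: ligand charges -6, Al(III) ⇒ ion charge 3−.
One 3+ cation balances one 3− anion.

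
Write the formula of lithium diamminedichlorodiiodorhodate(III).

Li[RhCl2I2(NH3)2]

Ligands: 2 iodo (I, -1), 2 chloro (Cl, -1), 2 ammine (NH3, neutral). Ligand charge sum = -4.
With Rh in oxidation state +3, the complex ion is [Rh...]^1−.
Charge balance with lithium (+1) requires 1 complex ion per 1 lithium.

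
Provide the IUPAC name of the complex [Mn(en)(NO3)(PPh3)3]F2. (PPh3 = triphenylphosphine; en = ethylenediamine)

The 2 fluoride counter-ions carry a total charge of -2, so each complex ion is 2+.
Ligand charges: 1×nitrato (-1 each), 3×triphenylphosphine (neutral), 1×ethylenediamine (neutral); total -1. So Mn + (-1) = 2+, giving Mn = +3.
Ligands are named alphabetically: ethylenediamine before nitrato before triphenylphosphine.

(ethylenediamine)nitratotris(triphenylphosphine)manganese(III) fluoride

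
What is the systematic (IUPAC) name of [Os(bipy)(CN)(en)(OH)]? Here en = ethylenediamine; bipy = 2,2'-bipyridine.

There is no counter-ion, so the complex is neutral overall.
Ligand charges: 1×cyano (-1 each), 1×ethylenediamine (neutral), 1×hydroxo (-1 each), 1×2,2'-bipyridine (neutral); total -2. So Os + (-2) = 0, giving Os = +2.
Ligands are named alphabetically: bipyridine before cyano before ethylenediamine before hydroxo.

(2,2'-bipyridine)cyano(ethylenediamine)hydroxoosmium(II)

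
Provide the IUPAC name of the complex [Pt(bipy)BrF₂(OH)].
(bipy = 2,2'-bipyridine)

There is no counter-ion, so the complex is neutral overall.
Ligand charges: 1×2,2'-bipyridine (neutral), 1×hydroxo (-1 each), 2×fluoro (-1 each), 1×bromo (-1 each); total -4. So Pt + (-4) = 0, giving Pt = +4.
Ligands are named alphabetically: bipyridine before bromo before fluoro before hydroxo.

(2,2'-bipyridine)bromodifluorohydroxoplatinum(IV)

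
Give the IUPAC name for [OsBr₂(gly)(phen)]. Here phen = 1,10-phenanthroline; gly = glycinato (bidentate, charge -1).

dibromo(glycinato)(1,10-phenanthroline)osmium(III)

There is no counter-ion, so the complex is neutral overall.
Ligand charges: 1×1,10-phenanthroline (neutral), 2×bromo (-1 each), 1×glycinato (-1 each); total -3. So Os + (-3) = 0, giving Os = +3.
Ligands are named alphabetically: bromo before glycinato before phenanthroline.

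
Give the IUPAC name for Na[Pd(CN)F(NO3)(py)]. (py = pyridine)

sodium cyanofluoronitrato(pyridine)palladate(II)

The 1 sodium counter-ion carries a total charge of +1, so each complex ion is 1−.
Ligand charges: 1×fluoro (-1 each), 1×nitrato (-1 each), 1×cyano (-1 each), 1×pyridine (neutral); total -3. So Pd + (-3) = 1−, giving Pd = +2.
The complex ion is anionic, so palladium takes the -ate form palladate(II).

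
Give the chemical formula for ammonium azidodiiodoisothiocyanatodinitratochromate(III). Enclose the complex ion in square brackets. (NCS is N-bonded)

Ligands: 1 azido (N3, -1), 1 isothiocyanato (NCS, -1), 2 iodo (I, -1), 2 nitrato (NO3, -1). Ligand charge sum = -6.
With Cr in oxidation state +3, the complex ion is [Cr...]^3−.
Charge balance with ammonium (+1) requires 1 complex ion per 3 ammonium.

(NH4)3[CrI2(N3)(NCS)(NO3)2]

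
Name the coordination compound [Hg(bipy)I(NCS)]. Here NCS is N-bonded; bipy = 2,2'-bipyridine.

(2,2'-bipyridine)iodoisothiocyanatomercury(II)

There is no counter-ion, so the complex is neutral overall.
Ligand charges: 1×isothiocyanato (-1 each), 1×iodo (-1 each), 1×2,2'-bipyridine (neutral); total -2. So Hg + (-2) = 0, giving Hg = +2.
Ligands are named alphabetically: bipyridine before iodo before isothiocyanato.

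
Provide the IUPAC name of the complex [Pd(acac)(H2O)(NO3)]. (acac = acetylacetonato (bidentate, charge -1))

(acetylacetonato)aquanitratopalladium(II)

There is no counter-ion, so the complex is neutral overall.
Ligand charges: 1×acetylacetonato (-1 each), 1×nitrato (-1 each), 1×aqua (neutral); total -2. So Pd + (-2) = 0, giving Pd = +2.
Ligands are named alphabetically: acetylacetonato before aqua before nitrato.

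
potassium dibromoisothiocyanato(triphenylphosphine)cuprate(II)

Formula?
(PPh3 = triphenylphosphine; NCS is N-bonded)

Ligands: 1 triphenylphosphine (PPh3, neutral), 2 bromo (Br, -1), 1 isothiocyanato (NCS, -1). Ligand charge sum = -3.
With Cu in oxidation state +2, the complex ion is [Cu...]^1−.
Charge balance with potassium (+1) requires 1 complex ion per 1 potassium.

K[CuBr2(NCS)(PPh3)]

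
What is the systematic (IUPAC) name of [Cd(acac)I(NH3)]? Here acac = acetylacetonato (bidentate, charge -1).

There is no counter-ion, so the complex is neutral overall.
Ligand charges: 1×iodo (-1 each), 1×ammine (neutral), 1×acetylacetonato (-1 each); total -2. So Cd + (-2) = 0, giving Cd = +2.
Ligands are named alphabetically: acetylacetonato before ammine before iodo.

(acetylacetonato)ammineiodocadmium(II)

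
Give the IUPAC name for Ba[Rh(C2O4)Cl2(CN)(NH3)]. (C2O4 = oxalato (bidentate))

The 1 barium counter-ion carries a total charge of +2, so each complex ion is 2−.
Ligand charges: 2×chloro (-1 each), 1×ammine (neutral), 1×cyano (-1 each), 1×oxalato (-2 each); total -5. So Rh + (-5) = 2−, giving Rh = +3.
The complex ion is anionic, so rhodium takes the -ate form rhodate(III).

barium amminedichlorocyanooxalatorhodate(III)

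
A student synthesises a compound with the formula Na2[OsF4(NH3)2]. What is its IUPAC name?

The 2 sodium counter-ions carry a total charge of +2, so each complex ion is 2−.
Ligand charges: 4×fluoro (-1 each), 2×ammine (neutral); total -4. So Os + (-4) = 2−, giving Os = +2.
The complex ion is anionic, so osmium takes the -ate form osmate(II).

sodium diamminetetrafluoroosmate(II)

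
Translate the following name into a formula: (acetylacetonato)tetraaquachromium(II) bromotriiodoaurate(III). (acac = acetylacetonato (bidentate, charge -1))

Cation [Cr…]: ligand charges -1, Cr(II) ⇒ ion charge 1+.
Anion [Au…]: ligand charges -4, Au(III) ⇒ ion charge 1−.

[Cr(acac)(H2O)4][AuBrI3]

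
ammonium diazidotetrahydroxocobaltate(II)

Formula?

(NH4)4[Co(N3)2(OH)4]

Ligands: 4 hydroxo (OH, -1), 2 azido (N3, -1). Ligand charge sum = -6.
With Co in oxidation state +2, the complex ion is [Co...]^4−.
Charge balance with ammonium (+1) requires 1 complex ion per 4 ammonium.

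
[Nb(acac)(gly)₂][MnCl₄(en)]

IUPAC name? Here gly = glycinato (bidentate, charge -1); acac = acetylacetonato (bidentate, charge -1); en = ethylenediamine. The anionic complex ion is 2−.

Both ions are complex: the cation is named first with the plain metal name, the anion second with the -ate form; each ion's ligands are alphabetised independently.
The complex anion is given as 2−; its ligand charges sum to -4, so Mn = +2.
A 1:1 salt means the cation carries the equal and opposite charge, 2+.
Cation: ligand charges sum to -3; for the ion to be 2+, Nb = +5.

(acetylacetonato)bis(glycinato)niobium(V) tetrachloro(ethylenediamine)manganate(II)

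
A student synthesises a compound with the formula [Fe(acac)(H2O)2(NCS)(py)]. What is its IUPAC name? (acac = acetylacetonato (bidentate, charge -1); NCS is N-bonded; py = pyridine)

There is no counter-ion, so the complex is neutral overall.
Ligand charges: 1×acetylacetonato (-1 each), 1×isothiocyanato (-1 each), 2×aqua (neutral), 1×pyridine (neutral); total -2. So Fe + (-2) = 0, giving Fe = +2.
Ligands are named alphabetically: acetylacetonato before aqua before isothiocyanato before pyridine.

(acetylacetonato)diaquaisothiocyanato(pyridine)iron(II)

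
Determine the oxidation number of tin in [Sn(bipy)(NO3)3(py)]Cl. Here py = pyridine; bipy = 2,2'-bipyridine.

+4

1 chloride outside the brackets (-1 each) → the complex ion is 1+.
Ligand charges: 1×py neutral; 1×bipy neutral; 3×NO3 = -3; sum -3.
Sn + (-3) = 1+ ⇒ Sn is +4.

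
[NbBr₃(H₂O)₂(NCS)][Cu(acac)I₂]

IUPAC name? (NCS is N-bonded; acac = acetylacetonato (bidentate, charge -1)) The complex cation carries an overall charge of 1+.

Both ions are complex: the cation is named first with the plain metal name, the anion second with the -ate form; each ion's ligands are alphabetised independently.
The complex cation is given as 1+; its ligand charges sum to -4, so Nb = +5.
A 1:1 salt means the anion carries the equal and opposite charge, 1−.
Anion: ligand charges sum to -3; for the ion to be 1−, Cu = +2.

diaquatribromoisothiocyanatoniobium(V) (acetylacetonato)diiodocuprate(II)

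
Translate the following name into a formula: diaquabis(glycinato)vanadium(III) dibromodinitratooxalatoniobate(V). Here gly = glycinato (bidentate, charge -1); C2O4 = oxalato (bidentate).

[V(gly)2(H2O)2][NbBr2(C2O4)(NO3)2]

Cation [V…]: ligand charges -2, V(III) ⇒ ion charge 1+.
Anion [Nb…]: ligand charges -6, Nb(V) ⇒ ion charge 1−.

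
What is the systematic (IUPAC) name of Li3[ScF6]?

The 3 lithium counter-ions carry a total charge of +3, so each complex ion is 3−.
Ligand charges: 6×fluoro (-1 each); total -6. So Sc + (-6) = 3−, giving Sc = +3.
The complex ion is anionic, so scandium takes the -ate form scandate(III).

lithium hexafluoroscandate(III)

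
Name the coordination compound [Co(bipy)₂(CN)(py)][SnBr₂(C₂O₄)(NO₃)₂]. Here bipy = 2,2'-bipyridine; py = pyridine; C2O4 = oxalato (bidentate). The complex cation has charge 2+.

The complex cation is given as 2+; its ligand charges sum to -1, so Co = +3.
A 1:1 salt means the anion carries the equal and opposite charge, 2−.
Anion: ligand charges sum to -6; for the ion to be 2−, Sn = +4.

bis(2,2'-bipyridine)cyano(pyridine)cobalt(III) dibromodinitratooxalatostannate(IV)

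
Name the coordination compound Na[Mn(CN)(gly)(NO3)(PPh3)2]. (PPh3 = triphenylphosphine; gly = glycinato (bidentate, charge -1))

sodium cyano(glycinato)nitratobis(triphenylphosphine)manganate(II)

The 1 sodium counter-ion carries a total charge of +1, so each complex ion is 1−.
Ligand charges: 1×nitrato (-1 each), 2×triphenylphosphine (neutral), 1×cyano (-1 each), 1×glycinato (-1 each); total -3. So Mn + (-3) = 1−, giving Mn = +2.
The complex ion is anionic, so manganese takes the -ate form manganate(II).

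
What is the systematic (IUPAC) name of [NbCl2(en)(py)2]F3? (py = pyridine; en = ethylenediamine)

dichloro(ethylenediamine)bis(pyridine)niobium(V) fluoride

The 3 fluoride counter-ions carry a total charge of -3, so each complex ion is 3+.
Ligand charges: 2×pyridine (neutral), 1×ethylenediamine (neutral), 2×chloro (-1 each); total -2. So Nb + (-2) = 3+, giving Nb = +5.
Ligands are named alphabetically: chloro before ethylenediamine before pyridine.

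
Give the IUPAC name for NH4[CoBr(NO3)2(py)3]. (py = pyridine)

ammonium bromodinitratotris(pyridine)cobaltate(II)

The 1 ammonium counter-ion carries a total charge of +1, so each complex ion is 1−.
Ligand charges: 1×bromo (-1 each), 3×pyridine (neutral), 2×nitrato (-1 each); total -3. So Co + (-3) = 1−, giving Co = +2.
Ligands are named alphabetically: bromo before nitrato before pyridine.
The complex ion is anionic, so cobalt takes the -ate form cobaltate(II).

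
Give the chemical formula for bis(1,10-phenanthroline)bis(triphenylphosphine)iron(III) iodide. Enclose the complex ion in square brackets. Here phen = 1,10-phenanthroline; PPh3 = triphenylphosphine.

Ligands: 2 1,10-phenanthroline (phen, neutral), 2 triphenylphosphine (PPh3, neutral). Ligand charge sum = 0.
With Fe in oxidation state +3, the complex ion is [Fe...]^3+.
Charge balance with iodide (-1) requires 1 complex ion per 3 iodide.

[Fe(phen)2(PPh3)2]I3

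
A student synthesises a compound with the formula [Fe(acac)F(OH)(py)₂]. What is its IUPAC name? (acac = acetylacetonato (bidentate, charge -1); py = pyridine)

(acetylacetonato)fluorohydroxobis(pyridine)iron(III)

There is no counter-ion, so the complex is neutral overall.
Ligand charges: 1×hydroxo (-1 each), 1×acetylacetonato (-1 each), 2×pyridine (neutral), 1×fluoro (-1 each); total -3. So Fe + (-3) = 0, giving Fe = +3.
Ligands are named alphabetically: acetylacetonato before fluoro before hydroxo before pyridine.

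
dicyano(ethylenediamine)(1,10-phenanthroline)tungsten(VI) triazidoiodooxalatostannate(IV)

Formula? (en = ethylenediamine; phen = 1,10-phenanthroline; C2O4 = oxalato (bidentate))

Cation [W…]: ligand charges -2, W(VI) ⇒ ion charge 4+.
Anion [Sn…]: ligand charges -6, Sn(IV) ⇒ ion charge 2−.
One 4+ cation requires 2 of the 2− anion.

[W(CN)2(en)(phen)][Sn(C2O4)I(N3)3]2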